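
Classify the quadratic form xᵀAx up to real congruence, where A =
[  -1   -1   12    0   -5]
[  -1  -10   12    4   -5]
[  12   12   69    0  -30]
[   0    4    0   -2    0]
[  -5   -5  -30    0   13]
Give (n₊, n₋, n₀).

step 0: pivot -1 → sign −
step 1: pivot -9 → sign −
step 2: pivot 213 → sign +
step 3: pivot -2/9 → sign −
step 4: pivot -2/71 → sign −
signature = (1, 4, 0)

Answer: (1, 4, 0)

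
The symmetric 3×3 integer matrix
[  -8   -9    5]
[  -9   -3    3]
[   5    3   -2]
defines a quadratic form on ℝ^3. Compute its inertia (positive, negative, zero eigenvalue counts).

step 0: pivot -8 → sign −
step 1: pivot 57/8 → sign +
step 2: pivot 3/19 → sign +
signature = (2, 1, 0)

Answer: (2, 1, 0)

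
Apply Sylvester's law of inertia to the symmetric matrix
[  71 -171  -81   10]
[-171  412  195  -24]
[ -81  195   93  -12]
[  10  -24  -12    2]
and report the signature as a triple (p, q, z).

Answer: (3, 0, 1)

Derivation:
step 0: pivot 71 → sign +
step 1: pivot 11/71 → sign +
step 2: pivot 6/11 → sign +
step 3: row/col 3 already zero → sign 0
signature = (3, 0, 1)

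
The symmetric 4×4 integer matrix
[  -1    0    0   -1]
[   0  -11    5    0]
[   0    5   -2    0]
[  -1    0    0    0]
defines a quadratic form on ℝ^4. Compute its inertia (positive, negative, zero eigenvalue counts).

step 0: pivot -1 → sign −
step 1: pivot -11 → sign −
step 2: pivot 3/11 → sign +
step 3: pivot 1 → sign +
signature = (2, 2, 0)

Answer: (2, 2, 0)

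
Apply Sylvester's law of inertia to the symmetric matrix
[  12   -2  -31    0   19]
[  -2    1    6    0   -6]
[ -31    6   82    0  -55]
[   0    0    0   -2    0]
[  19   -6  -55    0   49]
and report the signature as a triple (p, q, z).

Answer: (4, 1, 0)

Derivation:
step 0: pivot 12 → sign +
step 1: pivot 2/3 → sign +
step 2: pivot 7/8 → sign +
step 3: pivot -2 → sign −
step 4: pivot 3/7 → sign +
signature = (4, 1, 0)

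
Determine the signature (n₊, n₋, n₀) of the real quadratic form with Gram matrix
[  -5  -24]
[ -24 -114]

step 0: pivot -5 → sign −
step 1: pivot 6/5 → sign +
signature = (1, 1, 0)

Answer: (1, 1, 0)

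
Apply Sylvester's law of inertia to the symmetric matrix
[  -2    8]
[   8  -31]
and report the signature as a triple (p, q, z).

step 0: pivot -2 → sign −
step 1: pivot 1 → sign +
signature = (1, 1, 0)

Answer: (1, 1, 0)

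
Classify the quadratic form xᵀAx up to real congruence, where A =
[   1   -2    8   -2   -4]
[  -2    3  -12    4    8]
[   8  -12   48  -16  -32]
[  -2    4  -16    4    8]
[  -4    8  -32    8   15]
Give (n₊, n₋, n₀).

Answer: (1, 2, 2)

Derivation:
step 0: pivot 1 → sign +
step 1: pivot -1 → sign −
step 2: pivot -1 → sign −
step 3: row/col 3 already zero → sign 0
step 4: row/col 4 already zero → sign 0
signature = (1, 2, 2)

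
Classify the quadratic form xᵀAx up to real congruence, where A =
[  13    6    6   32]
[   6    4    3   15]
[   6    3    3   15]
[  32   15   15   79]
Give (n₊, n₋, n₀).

step 0: pivot 13 → sign +
step 1: pivot 16/13 → sign +
step 2: pivot 3/16 → sign +
step 3: row/col 3 already zero → sign 0
signature = (3, 0, 1)

Answer: (3, 0, 1)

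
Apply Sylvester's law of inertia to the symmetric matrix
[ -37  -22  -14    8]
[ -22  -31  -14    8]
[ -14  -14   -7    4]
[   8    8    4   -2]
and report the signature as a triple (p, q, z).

Answer: (2, 2, 0)

Derivation:
step 0: pivot -37 → sign −
step 1: pivot -663/37 → sign −
step 2: pivot 21/221 → sign +
step 3: pivot 2/7 → sign +
signature = (2, 2, 0)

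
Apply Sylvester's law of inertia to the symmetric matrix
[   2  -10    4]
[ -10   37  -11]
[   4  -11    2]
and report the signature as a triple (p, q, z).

Answer: (2, 1, 0)

Derivation:
step 0: pivot 2 → sign +
step 1: pivot -13 → sign −
step 2: pivot 3/13 → sign +
signature = (2, 1, 0)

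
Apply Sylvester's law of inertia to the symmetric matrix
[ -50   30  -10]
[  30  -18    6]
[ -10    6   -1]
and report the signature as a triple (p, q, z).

Answer: (1, 1, 1)

Derivation:
step 0: pivot -50 → sign −
step 1: pivot 1 → sign +
step 2: row/col 2 already zero → sign 0
signature = (1, 1, 1)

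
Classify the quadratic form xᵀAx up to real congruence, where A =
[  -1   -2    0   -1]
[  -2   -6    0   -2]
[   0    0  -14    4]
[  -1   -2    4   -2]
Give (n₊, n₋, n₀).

step 0: pivot -1 → sign −
step 1: pivot -2 → sign −
step 2: pivot -14 → sign −
step 3: pivot 1/7 → sign +
signature = (1, 3, 0)

Answer: (1, 3, 0)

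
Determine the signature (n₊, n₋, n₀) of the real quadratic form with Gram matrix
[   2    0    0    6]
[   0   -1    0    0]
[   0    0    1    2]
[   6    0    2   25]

Answer: (3, 1, 0)

Derivation:
step 0: pivot 2 → sign +
step 1: pivot -1 → sign −
step 2: pivot 1 → sign +
step 3: pivot 3 → sign +
signature = (3, 1, 0)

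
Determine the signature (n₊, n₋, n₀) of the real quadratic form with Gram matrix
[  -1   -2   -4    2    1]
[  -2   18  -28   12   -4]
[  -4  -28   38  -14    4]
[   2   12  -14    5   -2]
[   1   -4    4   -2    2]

Answer: (4, 1, 0)

Derivation:
step 0: pivot -1 → sign −
step 1: pivot 22 → sign +
step 2: pivot 394/11 → sign +
step 3: pivot 7/197 → sign +
step 4: pivot 3/7 → sign +
signature = (4, 1, 0)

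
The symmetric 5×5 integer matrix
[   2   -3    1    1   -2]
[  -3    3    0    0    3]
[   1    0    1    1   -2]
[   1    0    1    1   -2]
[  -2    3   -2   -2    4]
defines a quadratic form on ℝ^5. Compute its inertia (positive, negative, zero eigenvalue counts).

Answer: (3, 1, 1)

Derivation:
step 0: pivot 2 → sign +
step 1: pivot -3/2 → sign −
step 2: pivot 2 → sign +
step 3: pivot 3/2 → sign +
step 4: row/col 4 already zero → sign 0
signature = (3, 1, 1)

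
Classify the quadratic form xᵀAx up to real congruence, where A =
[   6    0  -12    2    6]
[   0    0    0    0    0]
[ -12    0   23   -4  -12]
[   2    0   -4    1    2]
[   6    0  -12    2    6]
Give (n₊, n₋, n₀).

Answer: (2, 1, 2)

Derivation:
step 0: pivot 6 → sign +
step 1: pivot -1 → sign −
step 2: pivot 1/3 → sign +
step 3: row/col 3 already zero → sign 0
step 4: row/col 4 already zero → sign 0
signature = (2, 1, 2)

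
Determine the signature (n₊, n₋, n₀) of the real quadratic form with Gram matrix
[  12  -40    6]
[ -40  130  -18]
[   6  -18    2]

step 0: pivot 12 → sign +
step 1: pivot -10/3 → sign −
step 2: pivot 1/5 → sign +
signature = (2, 1, 0)

Answer: (2, 1, 0)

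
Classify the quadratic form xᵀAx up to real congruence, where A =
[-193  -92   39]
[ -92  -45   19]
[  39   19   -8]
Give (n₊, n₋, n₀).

step 0: pivot -193 → sign −
step 1: pivot -221/193 → sign −
step 2: pivot 6/221 → sign +
signature = (1, 2, 0)

Answer: (1, 2, 0)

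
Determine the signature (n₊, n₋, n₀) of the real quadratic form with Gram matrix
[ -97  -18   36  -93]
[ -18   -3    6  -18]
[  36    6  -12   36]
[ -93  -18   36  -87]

step 0: pivot -97 → sign −
step 1: pivot 33/97 → sign +
step 2: pivot 6/11 → sign +
step 3: row/col 3 already zero → sign 0
signature = (2, 1, 1)

Answer: (2, 1, 1)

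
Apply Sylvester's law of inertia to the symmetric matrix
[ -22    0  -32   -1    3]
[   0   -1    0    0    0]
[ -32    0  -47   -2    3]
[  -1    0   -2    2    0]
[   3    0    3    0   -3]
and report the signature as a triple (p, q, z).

step 0: pivot -22 → sign −
step 1: pivot -1 → sign −
step 2: pivot -5/11 → sign −
step 3: pivot 27/10 → sign +
step 4: pivot 2/3 → sign +
signature = (2, 3, 0)

Answer: (2, 3, 0)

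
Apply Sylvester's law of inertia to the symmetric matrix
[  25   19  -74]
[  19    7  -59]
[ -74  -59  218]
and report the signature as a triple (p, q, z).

Answer: (1, 2, 0)

Derivation:
step 0: pivot 25 → sign +
step 1: pivot -186/25 → sign −
step 2: pivot -1/62 → sign −
signature = (1, 2, 0)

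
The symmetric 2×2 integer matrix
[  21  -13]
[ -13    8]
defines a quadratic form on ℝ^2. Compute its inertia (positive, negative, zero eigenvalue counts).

Answer: (1, 1, 0)

Derivation:
step 0: pivot 21 → sign +
step 1: pivot -1/21 → sign −
signature = (1, 1, 0)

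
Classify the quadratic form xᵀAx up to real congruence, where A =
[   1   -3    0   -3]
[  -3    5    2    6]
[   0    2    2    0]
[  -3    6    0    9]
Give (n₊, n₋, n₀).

step 0: pivot 1 → sign +
step 1: pivot -4 → sign −
step 2: pivot 3 → sign +
step 3: pivot 3/2 → sign +
signature = (3, 1, 0)

Answer: (3, 1, 0)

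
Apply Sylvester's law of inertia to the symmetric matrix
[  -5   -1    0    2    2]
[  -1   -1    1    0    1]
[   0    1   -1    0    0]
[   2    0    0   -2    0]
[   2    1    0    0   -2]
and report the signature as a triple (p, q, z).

Answer: (1, 4, 0)

Derivation:
step 0: pivot -5 → sign −
step 1: pivot -4/5 → sign −
step 2: pivot 1/4 → sign +
step 3: pivot -2 → sign −
step 4: pivot -1 → sign −
signature = (1, 4, 0)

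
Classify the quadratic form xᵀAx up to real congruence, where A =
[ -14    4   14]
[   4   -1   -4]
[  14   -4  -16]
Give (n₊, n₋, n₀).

step 0: pivot -14 → sign −
step 1: pivot 1/7 → sign +
step 2: pivot -2 → sign −
signature = (1, 2, 0)

Answer: (1, 2, 0)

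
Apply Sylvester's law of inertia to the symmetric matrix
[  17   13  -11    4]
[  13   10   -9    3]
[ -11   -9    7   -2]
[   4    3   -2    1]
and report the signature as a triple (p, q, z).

Answer: (2, 1, 1)

Derivation:
step 0: pivot 17 → sign +
step 1: pivot 1/17 → sign +
step 2: pivot -6 → sign −
step 3: row/col 3 already zero → sign 0
signature = (2, 1, 1)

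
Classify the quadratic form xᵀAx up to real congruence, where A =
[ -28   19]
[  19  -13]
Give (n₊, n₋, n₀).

step 0: pivot -28 → sign −
step 1: pivot -3/28 → sign −
signature = (0, 2, 0)

Answer: (0, 2, 0)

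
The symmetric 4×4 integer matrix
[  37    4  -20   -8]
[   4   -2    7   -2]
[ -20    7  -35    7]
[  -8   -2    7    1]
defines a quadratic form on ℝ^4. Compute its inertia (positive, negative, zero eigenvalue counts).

Answer: (2, 2, 0)

Derivation:
step 0: pivot 37 → sign +
step 1: pivot -90/37 → sign −
step 2: pivot -113/10 → sign −
step 3: pivot 3/113 → sign +
signature = (2, 2, 0)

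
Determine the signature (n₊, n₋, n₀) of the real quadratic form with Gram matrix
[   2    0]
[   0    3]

Answer: (2, 0, 0)

Derivation:
step 0: pivot 2 → sign +
step 1: pivot 3 → sign +
signature = (2, 0, 0)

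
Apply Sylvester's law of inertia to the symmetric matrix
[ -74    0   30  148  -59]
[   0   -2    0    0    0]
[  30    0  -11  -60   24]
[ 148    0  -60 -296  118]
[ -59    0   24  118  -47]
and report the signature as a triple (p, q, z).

Answer: (2, 2, 1)

Derivation:
step 0: pivot -74 → sign −
step 1: pivot -2 → sign −
step 2: pivot 43/37 → sign +
step 3: pivot 3/86 → sign +
step 4: row/col 4 already zero → sign 0
signature = (2, 2, 1)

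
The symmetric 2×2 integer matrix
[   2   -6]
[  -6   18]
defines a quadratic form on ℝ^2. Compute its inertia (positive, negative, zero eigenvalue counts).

step 0: pivot 2 → sign +
step 1: row/col 1 already zero → sign 0
signature = (1, 0, 1)

Answer: (1, 0, 1)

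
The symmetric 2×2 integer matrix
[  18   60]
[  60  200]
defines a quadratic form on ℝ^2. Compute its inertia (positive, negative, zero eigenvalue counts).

step 0: pivot 18 → sign +
step 1: row/col 1 already zero → sign 0
signature = (1, 0, 1)

Answer: (1, 0, 1)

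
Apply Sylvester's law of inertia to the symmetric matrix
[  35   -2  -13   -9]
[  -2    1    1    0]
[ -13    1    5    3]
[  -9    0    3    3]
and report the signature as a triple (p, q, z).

step 0: pivot 35 → sign +
step 1: pivot 31/35 → sign +
step 2: pivot 3/31 → sign +
step 3: row/col 3 already zero → sign 0
signature = (3, 0, 1)

Answer: (3, 0, 1)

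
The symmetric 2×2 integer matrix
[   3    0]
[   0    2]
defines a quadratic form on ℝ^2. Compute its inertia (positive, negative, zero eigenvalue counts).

Answer: (2, 0, 0)

Derivation:
step 0: pivot 3 → sign +
step 1: pivot 2 → sign +
signature = (2, 0, 0)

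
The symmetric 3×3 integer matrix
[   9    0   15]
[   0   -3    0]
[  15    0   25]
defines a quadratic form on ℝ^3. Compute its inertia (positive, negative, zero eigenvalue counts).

Answer: (1, 1, 1)

Derivation:
step 0: pivot 9 → sign +
step 1: pivot -3 → sign −
step 2: row/col 2 already zero → sign 0
signature = (1, 1, 1)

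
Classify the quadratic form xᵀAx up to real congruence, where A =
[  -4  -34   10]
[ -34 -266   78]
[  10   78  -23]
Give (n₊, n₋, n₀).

Answer: (1, 2, 0)

Derivation:
step 0: pivot -4 → sign −
step 1: pivot 23 → sign +
step 2: pivot -3/23 → sign −
signature = (1, 2, 0)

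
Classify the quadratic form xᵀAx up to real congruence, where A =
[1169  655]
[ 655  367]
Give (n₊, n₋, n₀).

Answer: (1, 1, 0)

Derivation:
step 0: pivot 1169 → sign +
step 1: pivot -2/1169 → sign −
signature = (1, 1, 0)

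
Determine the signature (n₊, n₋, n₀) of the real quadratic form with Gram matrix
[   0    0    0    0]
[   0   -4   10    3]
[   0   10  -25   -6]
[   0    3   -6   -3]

Answer: (1, 2, 1)

Derivation:
step 0: pivot -4 → sign −
step 1: pivot -3/4 → sign −
step 2: pivot 3 → sign +
step 3: row/col 3 already zero → sign 0
signature = (1, 2, 1)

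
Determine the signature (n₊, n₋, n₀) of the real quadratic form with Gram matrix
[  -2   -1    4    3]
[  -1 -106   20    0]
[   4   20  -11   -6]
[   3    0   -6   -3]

step 0: pivot -2 → sign −
step 1: pivot -211/2 → sign −
step 2: pivot 15/211 → sign +
step 3: pivot 3/5 → sign +
signature = (2, 2, 0)

Answer: (2, 2, 0)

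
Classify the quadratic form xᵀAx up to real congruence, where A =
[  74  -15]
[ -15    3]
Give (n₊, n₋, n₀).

step 0: pivot 74 → sign +
step 1: pivot -3/74 → sign −
signature = (1, 1, 0)

Answer: (1, 1, 0)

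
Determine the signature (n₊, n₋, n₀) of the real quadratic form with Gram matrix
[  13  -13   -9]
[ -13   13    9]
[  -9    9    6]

Answer: (1, 1, 1)

Derivation:
step 0: pivot 13 → sign +
step 1: pivot -3/13 → sign −
step 2: row/col 2 already zero → sign 0
signature = (1, 1, 1)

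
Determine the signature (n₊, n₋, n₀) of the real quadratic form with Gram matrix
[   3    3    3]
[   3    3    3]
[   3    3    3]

Answer: (1, 0, 2)

Derivation:
step 0: pivot 3 → sign +
step 1: row/col 1 already zero → sign 0
step 2: row/col 2 already zero → sign 0
signature = (1, 0, 2)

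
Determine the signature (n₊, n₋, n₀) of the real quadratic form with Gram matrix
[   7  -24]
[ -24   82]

Answer: (1, 1, 0)

Derivation:
step 0: pivot 7 → sign +
step 1: pivot -2/7 → sign −
signature = (1, 1, 0)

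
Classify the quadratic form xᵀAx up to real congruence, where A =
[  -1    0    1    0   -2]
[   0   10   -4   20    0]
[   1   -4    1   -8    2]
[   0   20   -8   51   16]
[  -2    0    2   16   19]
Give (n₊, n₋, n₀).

step 0: pivot -1 → sign −
step 1: pivot 10 → sign +
step 2: pivot 2/5 → sign +
step 3: pivot 11 → sign +
step 4: pivot -3/11 → sign −
signature = (3, 2, 0)

Answer: (3, 2, 0)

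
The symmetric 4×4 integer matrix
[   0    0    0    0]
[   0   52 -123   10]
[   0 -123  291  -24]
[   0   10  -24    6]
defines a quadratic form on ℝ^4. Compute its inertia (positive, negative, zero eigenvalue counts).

step 0: pivot 52 → sign +
step 1: pivot 3/52 → sign +
step 2: pivot 2 → sign +
step 3: row/col 3 already zero → sign 0
signature = (3, 0, 1)

Answer: (3, 0, 1)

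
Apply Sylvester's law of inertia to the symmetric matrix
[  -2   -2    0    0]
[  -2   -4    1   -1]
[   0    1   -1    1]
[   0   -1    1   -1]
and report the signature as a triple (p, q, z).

Answer: (0, 3, 1)

Derivation:
step 0: pivot -2 → sign −
step 1: pivot -2 → sign −
step 2: pivot -1/2 → sign −
step 3: row/col 3 already zero → sign 0
signature = (0, 3, 1)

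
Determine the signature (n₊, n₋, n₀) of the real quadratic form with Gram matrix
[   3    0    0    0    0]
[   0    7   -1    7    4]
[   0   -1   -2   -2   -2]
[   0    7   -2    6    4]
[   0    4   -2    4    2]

Answer: (3, 2, 0)

Derivation:
step 0: pivot 3 → sign +
step 1: pivot 7 → sign +
step 2: pivot -15/7 → sign −
step 3: pivot -8/15 → sign −
step 4: pivot 3/2 → sign +
signature = (3, 2, 0)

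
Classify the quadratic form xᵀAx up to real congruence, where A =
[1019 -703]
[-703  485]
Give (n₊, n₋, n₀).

step 0: pivot 1019 → sign +
step 1: pivot 6/1019 → sign +
signature = (2, 0, 0)

Answer: (2, 0, 0)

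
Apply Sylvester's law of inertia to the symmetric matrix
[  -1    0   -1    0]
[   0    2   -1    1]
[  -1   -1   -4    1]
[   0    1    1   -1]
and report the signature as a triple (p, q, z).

Answer: (1, 3, 0)

Derivation:
step 0: pivot -1 → sign −
step 1: pivot 2 → sign +
step 2: pivot -7/2 → sign −
step 3: pivot -6/7 → sign −
signature = (1, 3, 0)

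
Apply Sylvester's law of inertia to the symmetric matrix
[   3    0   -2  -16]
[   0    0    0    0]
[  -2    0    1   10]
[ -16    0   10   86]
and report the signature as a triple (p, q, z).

Answer: (2, 1, 1)

Derivation:
step 0: pivot 3 → sign +
step 1: pivot -1/3 → sign −
step 2: pivot 2 → sign +
step 3: row/col 3 already zero → sign 0
signature = (2, 1, 1)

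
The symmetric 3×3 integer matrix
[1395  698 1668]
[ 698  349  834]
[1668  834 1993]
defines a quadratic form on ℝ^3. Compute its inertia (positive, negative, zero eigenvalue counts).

step 0: pivot 1395 → sign +
step 1: pivot -349/1395 → sign −
step 2: pivot 1/349 → sign +
signature = (2, 1, 0)

Answer: (2, 1, 0)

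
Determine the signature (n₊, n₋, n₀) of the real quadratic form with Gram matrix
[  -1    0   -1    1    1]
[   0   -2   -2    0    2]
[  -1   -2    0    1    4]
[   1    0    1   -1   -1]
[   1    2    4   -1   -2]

step 0: pivot -1 → sign −
step 1: pivot -2 → sign −
step 2: pivot 3 → sign +
step 3: pivot 2/3 → sign +
step 4: row/col 4 already zero → sign 0
signature = (2, 2, 1)

Answer: (2, 2, 1)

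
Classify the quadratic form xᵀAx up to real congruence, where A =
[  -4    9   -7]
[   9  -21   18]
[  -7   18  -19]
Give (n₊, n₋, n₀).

step 0: pivot -4 → sign −
step 1: pivot -3/4 → sign −
step 2: row/col 2 already zero → sign 0
signature = (0, 2, 1)

Answer: (0, 2, 1)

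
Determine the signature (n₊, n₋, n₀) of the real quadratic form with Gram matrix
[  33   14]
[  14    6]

Answer: (2, 0, 0)

Derivation:
step 0: pivot 33 → sign +
step 1: pivot 2/33 → sign +
signature = (2, 0, 0)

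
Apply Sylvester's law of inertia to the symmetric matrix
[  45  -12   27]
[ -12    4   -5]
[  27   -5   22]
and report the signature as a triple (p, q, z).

step 0: pivot 45 → sign +
step 1: pivot 4/5 → sign +
step 2: pivot -1/4 → sign −
signature = (2, 1, 0)

Answer: (2, 1, 0)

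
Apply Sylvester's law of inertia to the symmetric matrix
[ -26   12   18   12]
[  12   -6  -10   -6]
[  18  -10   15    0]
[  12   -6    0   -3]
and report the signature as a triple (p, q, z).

Answer: (2, 2, 0)

Derivation:
step 0: pivot -26 → sign −
step 1: pivot -6/13 → sign −
step 2: pivot 101/3 → sign +
step 3: pivot 3/101 → sign +
signature = (2, 2, 0)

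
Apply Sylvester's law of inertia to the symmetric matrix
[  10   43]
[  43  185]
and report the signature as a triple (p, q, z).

step 0: pivot 10 → sign +
step 1: pivot 1/10 → sign +
signature = (2, 0, 0)

Answer: (2, 0, 0)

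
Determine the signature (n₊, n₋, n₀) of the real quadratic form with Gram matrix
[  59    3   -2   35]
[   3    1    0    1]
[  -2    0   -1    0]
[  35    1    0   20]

step 0: pivot 59 → sign +
step 1: pivot 50/59 → sign +
step 2: pivot -27/25 → sign −
step 3: pivot 1/27 → sign +
signature = (3, 1, 0)

Answer: (3, 1, 0)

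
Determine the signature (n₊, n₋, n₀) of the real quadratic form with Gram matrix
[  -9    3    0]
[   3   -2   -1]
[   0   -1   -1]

step 0: pivot -9 → sign −
step 1: pivot -1 → sign −
step 2: row/col 2 already zero → sign 0
signature = (0, 2, 1)

Answer: (0, 2, 1)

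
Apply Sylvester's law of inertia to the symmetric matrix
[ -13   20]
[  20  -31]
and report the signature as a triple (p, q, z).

Answer: (0, 2, 0)

Derivation:
step 0: pivot -13 → sign −
step 1: pivot -3/13 → sign −
signature = (0, 2, 0)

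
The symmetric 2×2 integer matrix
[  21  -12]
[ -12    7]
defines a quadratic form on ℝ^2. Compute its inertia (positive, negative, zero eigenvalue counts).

Answer: (2, 0, 0)

Derivation:
step 0: pivot 21 → sign +
step 1: pivot 1/7 → sign +
signature = (2, 0, 0)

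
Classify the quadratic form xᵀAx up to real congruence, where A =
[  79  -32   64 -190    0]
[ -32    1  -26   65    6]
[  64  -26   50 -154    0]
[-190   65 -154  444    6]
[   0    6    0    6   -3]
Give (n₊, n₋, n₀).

Answer: (2, 3, 0)

Derivation:
step 0: pivot 79 → sign +
step 1: pivot -945/79 → sign −
step 2: pivot -194/105 → sign −
step 3: pivot -1 → sign −
step 4: pivot 1/97 → sign +
signature = (2, 3, 0)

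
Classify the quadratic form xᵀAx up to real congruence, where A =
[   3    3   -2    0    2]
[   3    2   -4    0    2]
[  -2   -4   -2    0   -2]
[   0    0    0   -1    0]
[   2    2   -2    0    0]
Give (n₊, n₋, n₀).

step 0: pivot 3 → sign +
step 1: pivot -1 → sign −
step 2: pivot 2/3 → sign +
step 3: pivot -1 → sign −
step 4: pivot -2 → sign −
signature = (2, 3, 0)

Answer: (2, 3, 0)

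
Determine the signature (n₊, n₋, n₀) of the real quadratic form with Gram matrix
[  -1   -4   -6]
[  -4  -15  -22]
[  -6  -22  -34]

Answer: (1, 2, 0)

Derivation:
step 0: pivot -1 → sign −
step 1: pivot 1 → sign +
step 2: pivot -2 → sign −
signature = (1, 2, 0)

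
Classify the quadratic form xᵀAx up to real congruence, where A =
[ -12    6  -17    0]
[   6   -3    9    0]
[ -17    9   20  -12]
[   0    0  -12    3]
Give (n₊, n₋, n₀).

Answer: (2, 2, 0)

Derivation:
step 0: pivot -12 → sign −
step 1: pivot 529/12 → sign +
step 2: pivot -3/529 → sign −
step 3: pivot 3 → sign +
signature = (2, 2, 0)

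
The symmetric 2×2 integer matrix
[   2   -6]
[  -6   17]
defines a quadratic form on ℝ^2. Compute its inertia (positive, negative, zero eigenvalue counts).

step 0: pivot 2 → sign +
step 1: pivot -1 → sign −
signature = (1, 1, 0)

Answer: (1, 1, 0)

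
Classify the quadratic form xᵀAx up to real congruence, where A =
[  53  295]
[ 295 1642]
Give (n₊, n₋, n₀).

step 0: pivot 53 → sign +
step 1: pivot 1/53 → sign +
signature = (2, 0, 0)

Answer: (2, 0, 0)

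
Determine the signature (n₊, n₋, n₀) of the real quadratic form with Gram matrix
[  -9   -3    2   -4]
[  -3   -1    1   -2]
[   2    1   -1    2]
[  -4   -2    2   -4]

step 0: pivot -9 → sign −
step 1: pivot -5/9 → sign −
step 2: pivot 1/5 → sign +
step 3: row/col 3 already zero → sign 0
signature = (1, 2, 1)

Answer: (1, 2, 1)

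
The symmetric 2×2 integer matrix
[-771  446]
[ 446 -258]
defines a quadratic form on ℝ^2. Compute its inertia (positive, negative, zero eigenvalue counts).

Answer: (0, 2, 0)

Derivation:
step 0: pivot -771 → sign −
step 1: pivot -2/771 → sign −
signature = (0, 2, 0)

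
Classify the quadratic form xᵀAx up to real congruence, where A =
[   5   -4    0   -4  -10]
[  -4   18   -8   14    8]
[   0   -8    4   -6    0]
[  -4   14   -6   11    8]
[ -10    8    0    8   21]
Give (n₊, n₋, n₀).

step 0: pivot 5 → sign +
step 1: pivot 74/5 → sign +
step 2: pivot -12/37 → sign −
step 3: pivot 1 → sign +
step 4: row/col 4 already zero → sign 0
signature = (3, 1, 1)

Answer: (3, 1, 1)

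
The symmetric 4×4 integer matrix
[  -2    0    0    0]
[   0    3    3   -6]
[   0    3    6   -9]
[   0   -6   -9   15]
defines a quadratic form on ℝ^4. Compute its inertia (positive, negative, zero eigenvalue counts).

Answer: (2, 1, 1)

Derivation:
step 0: pivot -2 → sign −
step 1: pivot 3 → sign +
step 2: pivot 3 → sign +
step 3: row/col 3 already zero → sign 0
signature = (2, 1, 1)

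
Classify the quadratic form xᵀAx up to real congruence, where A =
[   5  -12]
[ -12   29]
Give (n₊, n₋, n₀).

step 0: pivot 5 → sign +
step 1: pivot 1/5 → sign +
signature = (2, 0, 0)

Answer: (2, 0, 0)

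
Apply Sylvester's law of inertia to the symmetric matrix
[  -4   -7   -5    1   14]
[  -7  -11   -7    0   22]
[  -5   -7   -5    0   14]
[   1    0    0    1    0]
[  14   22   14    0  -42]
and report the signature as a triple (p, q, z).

Answer: (2, 2, 1)

Derivation:
step 0: pivot -4 → sign −
step 1: pivot 5/4 → sign +
step 2: pivot -6/5 → sign −
step 3: pivot 2 → sign +
step 4: row/col 4 already zero → sign 0
signature = (2, 2, 1)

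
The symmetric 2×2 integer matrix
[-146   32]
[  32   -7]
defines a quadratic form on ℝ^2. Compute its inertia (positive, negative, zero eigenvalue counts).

step 0: pivot -146 → sign −
step 1: pivot 1/73 → sign +
signature = (1, 1, 0)

Answer: (1, 1, 0)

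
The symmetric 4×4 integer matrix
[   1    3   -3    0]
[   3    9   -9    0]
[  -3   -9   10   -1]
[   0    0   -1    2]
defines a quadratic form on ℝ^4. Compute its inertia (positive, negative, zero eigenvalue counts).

step 0: pivot 1 → sign +
step 1: pivot 1 → sign +
step 2: pivot 1 → sign +
step 3: row/col 3 already zero → sign 0
signature = (3, 0, 1)

Answer: (3, 0, 1)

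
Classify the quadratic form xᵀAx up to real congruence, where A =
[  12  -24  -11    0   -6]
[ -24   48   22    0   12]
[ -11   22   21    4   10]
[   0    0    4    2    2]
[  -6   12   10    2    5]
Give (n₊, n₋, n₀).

step 0: pivot 12 → sign +
step 1: pivot 131/12 → sign +
step 2: pivot 70/131 → sign +
step 3: pivot -3/35 → sign −
step 4: row/col 4 already zero → sign 0
signature = (3, 1, 1)

Answer: (3, 1, 1)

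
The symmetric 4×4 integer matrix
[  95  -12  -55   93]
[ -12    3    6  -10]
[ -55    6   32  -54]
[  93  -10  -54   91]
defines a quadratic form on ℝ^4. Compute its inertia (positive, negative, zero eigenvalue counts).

step 0: pivot 95 → sign +
step 1: pivot 141/95 → sign +
step 2: pivot -21/47 → sign −
step 3: pivot -1/21 → sign −
signature = (2, 2, 0)

Answer: (2, 2, 0)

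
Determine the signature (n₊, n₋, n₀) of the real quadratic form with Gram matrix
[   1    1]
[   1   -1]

Answer: (1, 1, 0)

Derivation:
step 0: pivot 1 → sign +
step 1: pivot -2 → sign −
signature = (1, 1, 0)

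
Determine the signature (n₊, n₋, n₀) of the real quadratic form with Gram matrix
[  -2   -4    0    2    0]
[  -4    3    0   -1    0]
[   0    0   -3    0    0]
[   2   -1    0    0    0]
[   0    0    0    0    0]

Answer: (1, 3, 1)

Derivation:
step 0: pivot -2 → sign −
step 1: pivot 11 → sign +
step 2: pivot -3 → sign −
step 3: pivot -3/11 → sign −
step 4: row/col 4 already zero → sign 0
signature = (1, 3, 1)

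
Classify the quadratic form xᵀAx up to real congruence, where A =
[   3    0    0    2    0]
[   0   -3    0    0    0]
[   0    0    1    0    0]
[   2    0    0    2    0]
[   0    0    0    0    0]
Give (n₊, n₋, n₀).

step 0: pivot 3 → sign +
step 1: pivot -3 → sign −
step 2: pivot 1 → sign +
step 3: pivot 2/3 → sign +
step 4: row/col 4 already zero → sign 0
signature = (3, 1, 1)

Answer: (3, 1, 1)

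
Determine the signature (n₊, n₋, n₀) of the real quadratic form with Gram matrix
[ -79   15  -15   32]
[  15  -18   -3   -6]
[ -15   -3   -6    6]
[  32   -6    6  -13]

step 0: pivot -79 → sign −
step 1: pivot -1197/79 → sign −
step 2: pivot -17/19 → sign −
step 3: pivot -3/119 → sign −
signature = (0, 4, 0)

Answer: (0, 4, 0)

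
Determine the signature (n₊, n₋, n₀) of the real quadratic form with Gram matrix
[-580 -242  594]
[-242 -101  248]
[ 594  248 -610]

step 0: pivot -580 → sign −
step 1: pivot -4/145 → sign −
step 2: pivot -3/4 → sign −
signature = (0, 3, 0)

Answer: (0, 3, 0)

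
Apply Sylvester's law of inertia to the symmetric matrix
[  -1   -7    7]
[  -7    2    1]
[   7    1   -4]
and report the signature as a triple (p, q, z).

Answer: (1, 2, 0)

Derivation:
step 0: pivot -1 → sign −
step 1: pivot 51 → sign +
step 2: pivot -3/17 → sign −
signature = (1, 2, 0)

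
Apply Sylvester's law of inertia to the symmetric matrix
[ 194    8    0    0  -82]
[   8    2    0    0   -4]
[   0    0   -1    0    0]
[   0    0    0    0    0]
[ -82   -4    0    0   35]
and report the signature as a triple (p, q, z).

step 0: pivot 194 → sign +
step 1: pivot 162/97 → sign +
step 2: pivot -1 → sign −
step 3: pivot 1/9 → sign +
step 4: row/col 4 already zero → sign 0
signature = (3, 1, 1)

Answer: (3, 1, 1)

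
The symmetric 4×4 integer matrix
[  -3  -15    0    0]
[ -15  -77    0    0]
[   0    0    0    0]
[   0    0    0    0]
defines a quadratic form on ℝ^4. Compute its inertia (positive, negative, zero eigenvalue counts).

Answer: (0, 2, 2)

Derivation:
step 0: pivot -3 → sign −
step 1: pivot -2 → sign −
step 2: row/col 2 already zero → sign 0
step 3: row/col 3 already zero → sign 0
signature = (0, 2, 2)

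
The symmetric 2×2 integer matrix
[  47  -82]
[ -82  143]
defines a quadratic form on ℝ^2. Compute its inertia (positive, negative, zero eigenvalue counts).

step 0: pivot 47 → sign +
step 1: pivot -3/47 → sign −
signature = (1, 1, 0)

Answer: (1, 1, 0)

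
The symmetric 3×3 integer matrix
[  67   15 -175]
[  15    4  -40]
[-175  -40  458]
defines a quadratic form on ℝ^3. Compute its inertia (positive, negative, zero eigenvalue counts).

Answer: (2, 1, 0)

Derivation:
step 0: pivot 67 → sign +
step 1: pivot 43/67 → sign +
step 2: pivot -6/43 → sign −
signature = (2, 1, 0)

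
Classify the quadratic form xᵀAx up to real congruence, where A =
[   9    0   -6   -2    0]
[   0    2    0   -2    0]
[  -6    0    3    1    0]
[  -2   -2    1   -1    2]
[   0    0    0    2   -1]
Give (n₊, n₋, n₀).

Answer: (3, 2, 0)

Derivation:
step 0: pivot 9 → sign +
step 1: pivot 2 → sign +
step 2: pivot -1 → sign −
step 3: pivot -10/3 → sign −
step 4: pivot 1/5 → sign +
signature = (3, 2, 0)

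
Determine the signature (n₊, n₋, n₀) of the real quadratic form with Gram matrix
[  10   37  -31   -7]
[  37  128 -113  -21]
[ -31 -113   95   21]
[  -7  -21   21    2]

Answer: (1, 3, 0)

Derivation:
step 0: pivot 10 → sign +
step 1: pivot -89/10 → sign −
step 2: pivot -69/89 → sign −
step 3: pivot -3/23 → sign −
signature = (1, 3, 0)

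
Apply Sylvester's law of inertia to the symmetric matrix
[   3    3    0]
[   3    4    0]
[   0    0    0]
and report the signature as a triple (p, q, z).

Answer: (2, 0, 1)

Derivation:
step 0: pivot 3 → sign +
step 1: pivot 1 → sign +
step 2: row/col 2 already zero → sign 0
signature = (2, 0, 1)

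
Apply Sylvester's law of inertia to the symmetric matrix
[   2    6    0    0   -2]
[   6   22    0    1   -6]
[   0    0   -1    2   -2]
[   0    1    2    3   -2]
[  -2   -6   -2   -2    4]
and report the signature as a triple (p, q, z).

step 0: pivot 2 → sign +
step 1: pivot 4 → sign +
step 2: pivot -1 → sign −
step 3: pivot 27/4 → sign +
step 4: pivot 2/3 → sign +
signature = (4, 1, 0)

Answer: (4, 1, 0)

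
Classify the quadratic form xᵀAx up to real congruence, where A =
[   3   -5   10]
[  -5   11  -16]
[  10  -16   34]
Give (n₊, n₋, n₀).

step 0: pivot 3 → sign +
step 1: pivot 8/3 → sign +
step 2: pivot 1/2 → sign +
signature = (3, 0, 0)

Answer: (3, 0, 0)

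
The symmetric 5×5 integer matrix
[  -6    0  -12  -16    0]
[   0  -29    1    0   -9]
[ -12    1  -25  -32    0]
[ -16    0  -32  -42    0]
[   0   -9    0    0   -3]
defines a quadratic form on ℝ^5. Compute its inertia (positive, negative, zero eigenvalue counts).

Answer: (1, 4, 0)

Derivation:
step 0: pivot -6 → sign −
step 1: pivot -29 → sign −
step 2: pivot -28/29 → sign −
step 3: pivot 2/3 → sign +
step 4: pivot -3/28 → sign −
signature = (1, 4, 0)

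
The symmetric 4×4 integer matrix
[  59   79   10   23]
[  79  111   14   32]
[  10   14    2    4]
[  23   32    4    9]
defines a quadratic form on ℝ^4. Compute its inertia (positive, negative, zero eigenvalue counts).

step 0: pivot 59 → sign +
step 1: pivot 308/59 → sign +
step 2: pivot 18/77 → sign +
step 3: pivot -1/4 → sign −
signature = (3, 1, 0)

Answer: (3, 1, 0)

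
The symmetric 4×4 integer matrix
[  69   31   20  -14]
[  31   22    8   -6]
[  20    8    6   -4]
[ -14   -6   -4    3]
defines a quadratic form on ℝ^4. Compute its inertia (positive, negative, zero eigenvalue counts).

Answer: (4, 0, 0)

Derivation:
step 0: pivot 69 → sign +
step 1: pivot 557/69 → sign +
step 2: pivot 46/557 → sign +
step 3: pivot 1/23 → sign +
signature = (4, 0, 0)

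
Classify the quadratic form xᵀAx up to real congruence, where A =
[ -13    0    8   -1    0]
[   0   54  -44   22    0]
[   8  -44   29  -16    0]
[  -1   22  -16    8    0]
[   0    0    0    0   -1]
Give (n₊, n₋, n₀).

step 0: pivot -13 → sign −
step 1: pivot 54 → sign +
step 2: pivot -677/351 → sign −
step 3: pivot 3/677 → sign +
step 4: pivot -1 → sign −
signature = (2, 3, 0)

Answer: (2, 3, 0)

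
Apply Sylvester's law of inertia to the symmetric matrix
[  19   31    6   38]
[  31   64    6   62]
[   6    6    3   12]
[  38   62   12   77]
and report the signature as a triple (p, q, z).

step 0: pivot 19 → sign +
step 1: pivot 255/19 → sign +
step 2: pivot 3/85 → sign +
step 3: pivot 1 → sign +
signature = (4, 0, 0)

Answer: (4, 0, 0)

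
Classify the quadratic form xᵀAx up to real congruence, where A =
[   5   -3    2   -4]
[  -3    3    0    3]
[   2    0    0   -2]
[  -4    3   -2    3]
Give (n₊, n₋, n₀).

step 0: pivot 5 → sign +
step 1: pivot 6/5 → sign +
step 2: pivot -2 → sign −
step 3: row/col 3 already zero → sign 0
signature = (2, 1, 1)

Answer: (2, 1, 1)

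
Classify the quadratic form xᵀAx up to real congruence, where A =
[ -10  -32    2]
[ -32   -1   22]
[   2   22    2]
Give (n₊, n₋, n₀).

step 0: pivot -10 → sign −
step 1: pivot 507/5 → sign +
step 2: row/col 2 already zero → sign 0
signature = (1, 1, 1)

Answer: (1, 1, 1)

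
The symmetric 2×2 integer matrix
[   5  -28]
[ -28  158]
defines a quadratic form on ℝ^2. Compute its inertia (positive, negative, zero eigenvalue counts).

step 0: pivot 5 → sign +
step 1: pivot 6/5 → sign +
signature = (2, 0, 0)

Answer: (2, 0, 0)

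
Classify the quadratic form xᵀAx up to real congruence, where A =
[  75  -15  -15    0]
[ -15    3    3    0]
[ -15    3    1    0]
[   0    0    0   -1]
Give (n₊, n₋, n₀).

Answer: (1, 2, 1)

Derivation:
step 0: pivot 75 → sign +
step 1: pivot -2 → sign −
step 2: pivot -1 → sign −
step 3: row/col 3 already zero → sign 0
signature = (1, 2, 1)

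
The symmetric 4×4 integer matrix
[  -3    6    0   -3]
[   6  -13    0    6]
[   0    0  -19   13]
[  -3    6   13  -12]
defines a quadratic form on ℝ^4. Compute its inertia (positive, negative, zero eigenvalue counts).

Answer: (0, 4, 0)

Derivation:
step 0: pivot -3 → sign −
step 1: pivot -1 → sign −
step 2: pivot -19 → sign −
step 3: pivot -2/19 → sign −
signature = (0, 4, 0)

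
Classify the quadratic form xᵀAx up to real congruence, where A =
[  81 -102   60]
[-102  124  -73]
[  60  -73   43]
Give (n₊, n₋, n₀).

Answer: (2, 1, 0)

Derivation:
step 0: pivot 81 → sign +
step 1: pivot -40/9 → sign −
step 2: pivot 1/40 → sign +
signature = (2, 1, 0)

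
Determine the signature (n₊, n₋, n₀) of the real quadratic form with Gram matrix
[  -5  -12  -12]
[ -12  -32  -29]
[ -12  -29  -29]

step 0: pivot -5 → sign −
step 1: pivot -16/5 → sign −
step 2: pivot -3/16 → sign −
signature = (0, 3, 0)

Answer: (0, 3, 0)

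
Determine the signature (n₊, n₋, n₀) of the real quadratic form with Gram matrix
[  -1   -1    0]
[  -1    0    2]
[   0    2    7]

step 0: pivot -1 → sign −
step 1: pivot 1 → sign +
step 2: pivot 3 → sign +
signature = (2, 1, 0)

Answer: (2, 1, 0)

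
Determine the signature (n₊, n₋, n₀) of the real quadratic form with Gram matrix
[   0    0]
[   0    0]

step 0: row/col 0 already zero → sign 0
step 1: row/col 1 already zero → sign 0
signature = (0, 0, 2)

Answer: (0, 0, 2)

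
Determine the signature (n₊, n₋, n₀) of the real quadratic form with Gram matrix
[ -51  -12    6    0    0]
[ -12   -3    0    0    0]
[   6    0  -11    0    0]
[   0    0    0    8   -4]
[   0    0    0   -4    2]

Answer: (2, 2, 1)

Derivation:
step 0: pivot -51 → sign −
step 1: pivot -3/17 → sign −
step 2: pivot 1 → sign +
step 3: pivot 8 → sign +
step 4: row/col 4 already zero → sign 0
signature = (2, 2, 1)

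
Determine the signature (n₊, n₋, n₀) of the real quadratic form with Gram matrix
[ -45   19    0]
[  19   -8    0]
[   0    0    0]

step 0: pivot -45 → sign −
step 1: pivot 1/45 → sign +
step 2: row/col 2 already zero → sign 0
signature = (1, 1, 1)

Answer: (1, 1, 1)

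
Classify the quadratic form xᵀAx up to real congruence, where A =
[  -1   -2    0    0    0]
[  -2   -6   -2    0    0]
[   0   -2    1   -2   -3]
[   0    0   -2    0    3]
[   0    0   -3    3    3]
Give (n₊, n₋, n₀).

step 0: pivot -1 → sign −
step 1: pivot -2 → sign −
step 2: pivot 3 → sign +
step 3: pivot -4/3 → sign −
step 4: pivot 3/4 → sign +
signature = (2, 3, 0)

Answer: (2, 3, 0)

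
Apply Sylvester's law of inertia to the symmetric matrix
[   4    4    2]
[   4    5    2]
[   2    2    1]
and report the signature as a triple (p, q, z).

step 0: pivot 4 → sign +
step 1: pivot 1 → sign +
step 2: row/col 2 already zero → sign 0
signature = (2, 0, 1)

Answer: (2, 0, 1)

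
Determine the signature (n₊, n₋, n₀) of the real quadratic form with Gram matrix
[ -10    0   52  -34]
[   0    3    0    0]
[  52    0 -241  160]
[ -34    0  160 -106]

step 0: pivot -10 → sign −
step 1: pivot 3 → sign +
step 2: pivot 147/5 → sign +
step 3: row/col 3 already zero → sign 0
signature = (2, 1, 1)

Answer: (2, 1, 1)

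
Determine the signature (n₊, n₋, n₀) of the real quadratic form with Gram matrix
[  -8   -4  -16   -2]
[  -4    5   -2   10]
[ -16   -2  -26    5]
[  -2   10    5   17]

Answer: (2, 1, 1)

Derivation:
step 0: pivot -8 → sign −
step 1: pivot 7 → sign +
step 2: pivot 6/7 → sign +
step 3: row/col 3 already zero → sign 0
signature = (2, 1, 1)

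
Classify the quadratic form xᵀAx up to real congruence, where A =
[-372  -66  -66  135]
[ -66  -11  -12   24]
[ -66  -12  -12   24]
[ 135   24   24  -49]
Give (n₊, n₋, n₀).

Answer: (1, 2, 1)

Derivation:
step 0: pivot -372 → sign −
step 1: pivot 22/31 → sign +
step 2: pivot -9/22 → sign −
step 3: row/col 3 already zero → sign 0
signature = (1, 2, 1)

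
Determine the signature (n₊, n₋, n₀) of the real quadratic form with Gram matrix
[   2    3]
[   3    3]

Answer: (1, 1, 0)

Derivation:
step 0: pivot 2 → sign +
step 1: pivot -3/2 → sign −
signature = (1, 1, 0)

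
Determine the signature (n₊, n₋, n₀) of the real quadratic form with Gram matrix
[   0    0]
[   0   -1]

Answer: (0, 1, 1)

Derivation:
step 0: pivot -1 → sign −
step 1: row/col 1 already zero → sign 0
signature = (0, 1, 1)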